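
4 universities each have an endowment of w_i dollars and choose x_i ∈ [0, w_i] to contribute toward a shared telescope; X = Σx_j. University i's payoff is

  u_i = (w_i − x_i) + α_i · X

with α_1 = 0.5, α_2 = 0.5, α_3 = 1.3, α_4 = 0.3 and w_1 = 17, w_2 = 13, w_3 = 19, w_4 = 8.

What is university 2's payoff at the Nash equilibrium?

22.5

∂u_i/∂x_i = α_i − 1, so university i contributes w_i if α_i > 1, else 0.
α_i > 1 for i ∈ {3}; NE contributions (0, 0, 19, 0), X = 19.
u_2 = (13 − 0) + 0.5·19 = 22.5.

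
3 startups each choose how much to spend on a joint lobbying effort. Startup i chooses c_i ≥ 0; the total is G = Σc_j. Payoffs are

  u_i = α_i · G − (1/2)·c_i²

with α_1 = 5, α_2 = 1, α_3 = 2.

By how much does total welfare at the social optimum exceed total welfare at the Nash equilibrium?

Startup i's FOC: ∂u_i/∂c_i = α_i − c_i = 0, so c_i* = α_i.
NE contributions = (5, 1, 2); G = 8.
W^NE = (Σα)·G − ½Σα_i² = 8² − ½·30 = 49.
Planner sets c_i = Σα_j = 8 for every i, so G^SO = 3·8 = 24.
W^SO = (Σα)·G^SO − ½·3·(Σα)² = (3/2)·8² = 96.
Deadweight loss = W^SO − W^NE = 47.

47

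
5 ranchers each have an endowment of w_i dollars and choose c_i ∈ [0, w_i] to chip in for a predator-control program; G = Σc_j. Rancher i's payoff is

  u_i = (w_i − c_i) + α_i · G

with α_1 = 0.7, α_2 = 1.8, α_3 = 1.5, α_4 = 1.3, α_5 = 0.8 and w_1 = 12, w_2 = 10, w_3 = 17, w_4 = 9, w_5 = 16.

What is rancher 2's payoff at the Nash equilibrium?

64.8

∂u_i/∂c_i = α_i − 1, so rancher i contributes w_i if α_i > 1, else 0.
α_i > 1 for i ∈ {2, 3, 4}; NE contributions (0, 10, 17, 9, 0), G = 36.
u_2 = (10 − 10) + 1.8·36 = 64.8.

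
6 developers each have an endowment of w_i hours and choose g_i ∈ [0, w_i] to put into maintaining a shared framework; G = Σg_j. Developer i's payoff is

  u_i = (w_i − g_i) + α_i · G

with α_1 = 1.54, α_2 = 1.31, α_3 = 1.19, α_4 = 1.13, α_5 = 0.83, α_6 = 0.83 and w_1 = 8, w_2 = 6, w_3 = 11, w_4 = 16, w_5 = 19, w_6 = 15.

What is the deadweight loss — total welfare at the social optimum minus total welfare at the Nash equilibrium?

198.22

∂u_i/∂g_i = α_i − 1, so developer i contributes w_i if α_i > 1, else 0.
α_i > 1 for i ∈ {1, 2, 3, 4}; NE contributions (8, 6, 11, 16, 0, 0), G = 41.
W^NE = Σw_i − G^NE + (Σα_i)·G^NE = 75 + 5.83·41 = 314.03.
Planner: ∂(Σu_j)/∂g_i = Σα_j − 1 = 5.83 > 0, so everyone contributes w_i; G^SO = 75, W^SO = 75 + 5.83·75 = 512.25.
Deadweight loss = 198.22.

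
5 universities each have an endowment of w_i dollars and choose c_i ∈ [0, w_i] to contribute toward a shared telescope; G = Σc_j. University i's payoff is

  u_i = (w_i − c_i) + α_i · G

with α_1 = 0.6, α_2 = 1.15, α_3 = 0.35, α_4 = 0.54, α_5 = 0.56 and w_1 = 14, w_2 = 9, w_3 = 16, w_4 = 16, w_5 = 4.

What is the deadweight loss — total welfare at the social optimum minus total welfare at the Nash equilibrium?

110

∂u_i/∂c_i = α_i − 1, so university i contributes w_i if α_i > 1, else 0.
α_i > 1 for i ∈ {2}; NE contributions (0, 9, 0, 0, 0), G = 9.
W^NE = Σw_i − G^NE + (Σα_i)·G^NE = 59 + 2.2·9 = 78.8.
Planner: ∂(Σu_j)/∂c_i = Σα_j − 1 = 2.2 > 0, so everyone contributes w_i; G^SO = 59, W^SO = 59 + 2.2·59 = 188.8.
Deadweight loss = 110.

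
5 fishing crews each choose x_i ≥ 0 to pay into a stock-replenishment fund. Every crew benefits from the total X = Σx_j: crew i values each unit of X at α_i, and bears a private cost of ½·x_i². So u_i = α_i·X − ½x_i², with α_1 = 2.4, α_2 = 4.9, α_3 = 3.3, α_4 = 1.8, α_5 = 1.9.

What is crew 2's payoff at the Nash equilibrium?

Crew i's FOC: ∂u_i/∂x_i = α_i − x_i = 0, so x_i* = α_i.
NE contributions = (2.4, 4.9, 3.3, 1.8, 1.9); X = 14.3.
u_2 = α_2·X − ½·(x_2)² = 4.9·14.3 − ½·4.9² = 58.065.

58.065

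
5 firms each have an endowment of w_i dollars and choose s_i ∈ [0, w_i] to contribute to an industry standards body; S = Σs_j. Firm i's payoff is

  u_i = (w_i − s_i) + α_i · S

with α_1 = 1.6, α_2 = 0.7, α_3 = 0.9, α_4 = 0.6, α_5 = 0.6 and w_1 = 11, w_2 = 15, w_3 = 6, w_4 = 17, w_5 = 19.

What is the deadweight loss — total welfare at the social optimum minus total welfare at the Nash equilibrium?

193.8

∂u_i/∂s_i = α_i − 1, so firm i contributes w_i if α_i > 1, else 0.
α_i > 1 for i ∈ {1}; NE contributions (11, 0, 0, 0, 0), S = 11.
W^NE = Σw_i − S^NE + (Σα_i)·S^NE = 68 + 3.4·11 = 105.4.
Planner: ∂(Σu_j)/∂s_i = Σα_j − 1 = 3.4 > 0, so everyone contributes w_i; S^SO = 68, W^SO = 68 + 3.4·68 = 299.2.
Deadweight loss = 193.8.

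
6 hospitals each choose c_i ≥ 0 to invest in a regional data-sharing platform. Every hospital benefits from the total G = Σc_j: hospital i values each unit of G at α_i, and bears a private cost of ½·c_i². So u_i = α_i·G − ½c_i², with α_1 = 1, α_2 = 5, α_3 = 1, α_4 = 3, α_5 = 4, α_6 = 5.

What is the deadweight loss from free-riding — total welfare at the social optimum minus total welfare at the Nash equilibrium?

Hospital i's FOC: ∂u_i/∂c_i = α_i − c_i = 0, so c_i* = α_i.
NE contributions = (1, 5, 1, 3, 4, 5); G = 19.
W^NE = (Σα)·G − ½Σα_i² = 19² − ½·77 = 322.5.
Planner sets c_i = Σα_j = 19 for every i, so G^SO = 6·19 = 114.
W^SO = (Σα)·G^SO − ½·6·(Σα)² = (6/2)·19² = 1083.
Deadweight loss = W^SO − W^NE = 760.5.

760.5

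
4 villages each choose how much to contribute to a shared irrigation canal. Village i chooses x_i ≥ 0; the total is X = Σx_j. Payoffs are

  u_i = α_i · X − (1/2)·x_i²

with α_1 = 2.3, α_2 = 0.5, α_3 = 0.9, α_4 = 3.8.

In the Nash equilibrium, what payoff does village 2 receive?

3.625

Village i's FOC: ∂u_i/∂x_i = α_i − x_i = 0, so x_i* = α_i.
NE contributions = (2.3, 0.5, 0.9, 3.8); X = 7.5.
u_2 = α_2·X − ½·(x_2)² = 0.5·7.5 − ½·0.5² = 3.625.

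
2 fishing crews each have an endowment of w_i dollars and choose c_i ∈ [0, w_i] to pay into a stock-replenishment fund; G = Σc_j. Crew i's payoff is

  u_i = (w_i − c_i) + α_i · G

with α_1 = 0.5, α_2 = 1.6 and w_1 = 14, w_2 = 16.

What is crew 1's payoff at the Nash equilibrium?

∂u_i/∂c_i = α_i − 1, so crew i contributes w_i if α_i > 1, else 0.
α_i > 1 for i ∈ {2}; NE contributions (0, 16), G = 16.
u_1 = (14 − 0) + 0.5·16 = 22.

22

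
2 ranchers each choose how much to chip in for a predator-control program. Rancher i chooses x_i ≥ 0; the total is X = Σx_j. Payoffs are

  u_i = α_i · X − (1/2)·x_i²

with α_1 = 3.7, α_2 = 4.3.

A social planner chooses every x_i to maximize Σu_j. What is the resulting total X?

Planner FOC: ∂(Σu_j)/∂x_i = (Σα_j) − x_i = 0, so x_i^SO = Σα_j = 8 for every i; X^SO = 16.

16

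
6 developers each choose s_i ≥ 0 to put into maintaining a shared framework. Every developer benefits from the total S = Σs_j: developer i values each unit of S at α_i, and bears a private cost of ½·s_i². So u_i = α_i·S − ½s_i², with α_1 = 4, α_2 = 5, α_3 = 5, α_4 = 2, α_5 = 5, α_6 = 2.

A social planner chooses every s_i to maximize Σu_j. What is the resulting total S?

Planner FOC: ∂(Σu_j)/∂s_i = (Σα_j) − s_i = 0, so s_i^SO = Σα_j = 23 for every i; S^SO = 138.

138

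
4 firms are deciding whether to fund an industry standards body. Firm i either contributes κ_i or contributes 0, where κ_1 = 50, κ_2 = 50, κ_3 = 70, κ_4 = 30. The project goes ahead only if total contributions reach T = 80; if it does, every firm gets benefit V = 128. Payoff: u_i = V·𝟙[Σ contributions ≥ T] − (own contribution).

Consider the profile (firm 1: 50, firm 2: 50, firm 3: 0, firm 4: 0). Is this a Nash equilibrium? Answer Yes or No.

Yes

Total = 100 ≥ 80: provided.
Firm 1 (pledges 50, payoff 78): dropping to 0 → total 50, payoff 0. No gain.
Firm 2 (pledges 50, payoff 78): dropping to 0 → total 50, payoff 0. No gain.
Firm 3 (pledges 0, payoff 128): pledging 70 → total 170, payoff 58. No gain.
Firm 4 (pledges 0, payoff 128): pledging 30 → total 130, payoff 98. No gain.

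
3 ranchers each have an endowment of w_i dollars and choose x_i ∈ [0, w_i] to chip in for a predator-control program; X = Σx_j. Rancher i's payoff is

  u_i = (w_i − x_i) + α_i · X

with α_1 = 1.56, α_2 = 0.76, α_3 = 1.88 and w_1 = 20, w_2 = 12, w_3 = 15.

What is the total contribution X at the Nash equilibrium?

35

∂u_i/∂x_i = α_i − 1, so rancher i contributes w_i if α_i > 1, else 0.
α_i > 1 for i ∈ {1, 3}; NE contributions (20, 0, 15), X = 35.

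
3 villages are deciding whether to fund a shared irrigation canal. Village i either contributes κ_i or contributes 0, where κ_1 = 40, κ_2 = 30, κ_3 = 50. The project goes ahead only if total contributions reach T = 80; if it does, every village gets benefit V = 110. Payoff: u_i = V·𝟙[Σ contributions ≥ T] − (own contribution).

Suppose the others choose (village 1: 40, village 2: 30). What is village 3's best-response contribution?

50

Others' total = 70. Contributing 50 brings total to 120 ≥ 80: gain V − κ_3 = 60.
Best response: 50.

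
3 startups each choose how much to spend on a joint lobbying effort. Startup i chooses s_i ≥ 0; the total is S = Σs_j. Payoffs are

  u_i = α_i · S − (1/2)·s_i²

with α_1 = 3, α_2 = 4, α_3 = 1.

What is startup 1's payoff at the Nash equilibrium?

Startup i's FOC: ∂u_i/∂s_i = α_i − s_i = 0, so s_i* = α_i.
NE contributions = (3, 4, 1); S = 8.
u_1 = α_1·S − ½·(s_1)² = 3·8 − ½·3² = 19.5.

19.5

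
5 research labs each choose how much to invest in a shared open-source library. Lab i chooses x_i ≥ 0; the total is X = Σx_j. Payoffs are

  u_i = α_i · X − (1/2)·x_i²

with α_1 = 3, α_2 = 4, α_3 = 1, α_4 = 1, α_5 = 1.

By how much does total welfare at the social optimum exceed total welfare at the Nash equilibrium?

164

Lab i's FOC: ∂u_i/∂x_i = α_i − x_i = 0, so x_i* = α_i.
NE contributions = (3, 4, 1, 1, 1); X = 10.
W^NE = (Σα)·X − ½Σα_i² = 10² − ½·28 = 86.
Planner sets x_i = Σα_j = 10 for every i, so X^SO = 5·10 = 50.
W^SO = (Σα)·X^SO − ½·5·(Σα)² = (5/2)·10² = 250.
Deadweight loss = W^SO − W^NE = 164.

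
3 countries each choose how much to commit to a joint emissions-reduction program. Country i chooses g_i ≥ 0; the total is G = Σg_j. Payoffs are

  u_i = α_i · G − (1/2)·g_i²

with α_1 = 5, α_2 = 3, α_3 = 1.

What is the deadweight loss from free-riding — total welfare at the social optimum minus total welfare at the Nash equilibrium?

Country i's FOC: ∂u_i/∂g_i = α_i − g_i = 0, so g_i* = α_i.
NE contributions = (5, 3, 1); G = 9.
W^NE = (Σα)·G − ½Σα_i² = 9² − ½·35 = 63.5.
Planner sets g_i = Σα_j = 9 for every i, so G^SO = 3·9 = 27.
W^SO = (Σα)·G^SO − ½·3·(Σα)² = (3/2)·9² = 121.5.
Deadweight loss = W^SO − W^NE = 58.

58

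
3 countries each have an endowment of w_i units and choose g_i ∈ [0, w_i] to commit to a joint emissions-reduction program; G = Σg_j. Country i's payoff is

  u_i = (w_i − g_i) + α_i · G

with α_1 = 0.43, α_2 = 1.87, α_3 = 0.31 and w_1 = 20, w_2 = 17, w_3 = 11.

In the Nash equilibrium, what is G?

17

∂u_i/∂g_i = α_i − 1, so country i contributes w_i if α_i > 1, else 0.
α_i > 1 for i ∈ {2}; NE contributions (0, 17, 0), G = 17.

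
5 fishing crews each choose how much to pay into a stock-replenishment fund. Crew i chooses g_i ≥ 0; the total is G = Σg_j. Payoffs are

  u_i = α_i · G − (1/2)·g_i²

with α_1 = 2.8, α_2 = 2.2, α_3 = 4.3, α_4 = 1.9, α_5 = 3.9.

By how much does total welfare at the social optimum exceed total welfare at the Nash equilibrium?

367.01

Crew i's FOC: ∂u_i/∂g_i = α_i − g_i = 0, so g_i* = α_i.
NE contributions = (2.8, 2.2, 4.3, 1.9, 3.9); G = 15.1.
W^NE = (Σα)·G − ½Σα_i² = 15.1² − ½·49.99 = 203.015.
Planner sets g_i = Σα_j = 15.1 for every i, so G^SO = 5·15.1 = 75.5.
W^SO = (Σα)·G^SO − ½·5·(Σα)² = (5/2)·15.1² = 570.025.
Deadweight loss = W^SO − W^NE = 367.01.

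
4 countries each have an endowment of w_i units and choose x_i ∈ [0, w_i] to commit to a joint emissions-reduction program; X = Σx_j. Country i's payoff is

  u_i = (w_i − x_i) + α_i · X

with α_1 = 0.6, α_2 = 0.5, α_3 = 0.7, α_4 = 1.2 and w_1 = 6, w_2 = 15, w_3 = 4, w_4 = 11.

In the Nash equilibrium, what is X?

∂u_i/∂x_i = α_i − 1, so country i contributes w_i if α_i > 1, else 0.
α_i > 1 for i ∈ {4}; NE contributions (0, 0, 0, 11), X = 11.

11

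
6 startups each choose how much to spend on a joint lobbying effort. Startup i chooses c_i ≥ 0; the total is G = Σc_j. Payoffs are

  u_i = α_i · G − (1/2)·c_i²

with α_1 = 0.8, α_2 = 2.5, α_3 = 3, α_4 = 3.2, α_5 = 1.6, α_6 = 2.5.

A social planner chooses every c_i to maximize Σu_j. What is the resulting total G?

81.6

Planner FOC: ∂(Σu_j)/∂c_i = (Σα_j) − c_i = 0, so c_i^SO = Σα_j = 13.6 for every i; G^SO = 81.6.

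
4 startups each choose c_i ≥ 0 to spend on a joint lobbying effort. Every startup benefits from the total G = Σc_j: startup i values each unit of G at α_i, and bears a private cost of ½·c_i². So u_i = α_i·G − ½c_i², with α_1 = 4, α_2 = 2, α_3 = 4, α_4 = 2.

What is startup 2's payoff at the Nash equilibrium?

Startup i's FOC: ∂u_i/∂c_i = α_i − c_i = 0, so c_i* = α_i.
NE contributions = (4, 2, 4, 2); G = 12.
u_2 = α_2·G − ½·(c_2)² = 2·12 − ½·2² = 22.

22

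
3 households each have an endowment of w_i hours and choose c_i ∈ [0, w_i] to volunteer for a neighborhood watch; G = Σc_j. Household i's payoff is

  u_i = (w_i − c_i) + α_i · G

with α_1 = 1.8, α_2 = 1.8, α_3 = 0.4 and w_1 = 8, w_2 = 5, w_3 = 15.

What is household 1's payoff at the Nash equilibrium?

∂u_i/∂c_i = α_i − 1, so household i contributes w_i if α_i > 1, else 0.
α_i > 1 for i ∈ {1, 2}; NE contributions (8, 5, 0), G = 13.
u_1 = (8 − 8) + 1.8·13 = 23.4.

23.4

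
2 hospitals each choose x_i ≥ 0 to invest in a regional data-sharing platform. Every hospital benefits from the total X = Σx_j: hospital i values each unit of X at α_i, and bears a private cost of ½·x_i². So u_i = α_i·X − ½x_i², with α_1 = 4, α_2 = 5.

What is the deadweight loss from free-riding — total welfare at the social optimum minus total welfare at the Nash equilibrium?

Hospital i's FOC: ∂u_i/∂x_i = α_i − x_i = 0, so x_i* = α_i.
NE contributions = (4, 5); X = 9.
W^NE = (Σα)·X − ½Σα_i² = 9² − ½·41 = 60.5.
Planner sets x_i = Σα_j = 9 for every i, so X^SO = 2·9 = 18.
W^SO = (Σα)·X^SO − ½·2·(Σα)² = (2/2)·9² = 81.
Deadweight loss = W^SO − W^NE = 20.5.

20.5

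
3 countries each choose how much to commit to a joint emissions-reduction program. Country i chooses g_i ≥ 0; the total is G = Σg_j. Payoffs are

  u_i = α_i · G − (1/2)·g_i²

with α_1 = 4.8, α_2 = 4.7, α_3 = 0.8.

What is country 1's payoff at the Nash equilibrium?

Country i's FOC: ∂u_i/∂g_i = α_i − g_i = 0, so g_i* = α_i.
NE contributions = (4.8, 4.7, 0.8); G = 10.3.
u_1 = α_1·G − ½·(g_1)² = 4.8·10.3 − ½·4.8² = 37.92.

37.92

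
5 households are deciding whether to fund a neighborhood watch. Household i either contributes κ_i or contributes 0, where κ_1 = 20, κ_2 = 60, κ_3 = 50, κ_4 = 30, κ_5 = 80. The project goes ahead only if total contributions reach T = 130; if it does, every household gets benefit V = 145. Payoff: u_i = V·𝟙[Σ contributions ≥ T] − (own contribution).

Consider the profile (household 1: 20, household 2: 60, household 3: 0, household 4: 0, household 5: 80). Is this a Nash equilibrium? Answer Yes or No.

Total = 160 ≥ 130: provided.
Household 1 (pledges 20, payoff 125): dropping to 0 → total 140, payoff 145. Profitable deviation.

No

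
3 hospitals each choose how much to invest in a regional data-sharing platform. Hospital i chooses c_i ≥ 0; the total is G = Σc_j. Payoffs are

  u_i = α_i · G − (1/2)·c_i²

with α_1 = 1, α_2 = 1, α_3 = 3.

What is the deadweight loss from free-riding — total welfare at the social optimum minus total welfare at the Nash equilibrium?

18

Hospital i's FOC: ∂u_i/∂c_i = α_i − c_i = 0, so c_i* = α_i.
NE contributions = (1, 1, 3); G = 5.
W^NE = (Σα)·G − ½Σα_i² = 5² − ½·11 = 19.5.
Planner sets c_i = Σα_j = 5 for every i, so G^SO = 3·5 = 15.
W^SO = (Σα)·G^SO − ½·3·(Σα)² = (3/2)·5² = 37.5.
Deadweight loss = W^SO − W^NE = 18.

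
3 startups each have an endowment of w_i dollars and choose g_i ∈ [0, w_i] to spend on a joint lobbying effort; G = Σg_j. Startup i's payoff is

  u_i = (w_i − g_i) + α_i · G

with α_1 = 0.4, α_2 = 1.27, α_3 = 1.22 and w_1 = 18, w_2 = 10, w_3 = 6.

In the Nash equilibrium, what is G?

∂u_i/∂g_i = α_i − 1, so startup i contributes w_i if α_i > 1, else 0.
α_i > 1 for i ∈ {2, 3}; NE contributions (0, 10, 6), G = 16.

16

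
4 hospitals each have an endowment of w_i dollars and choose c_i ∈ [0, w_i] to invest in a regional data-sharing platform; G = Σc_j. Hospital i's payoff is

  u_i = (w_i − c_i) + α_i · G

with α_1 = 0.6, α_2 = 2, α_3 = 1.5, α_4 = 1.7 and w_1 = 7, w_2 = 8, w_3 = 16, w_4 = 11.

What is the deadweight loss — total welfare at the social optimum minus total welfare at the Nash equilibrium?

∂u_i/∂c_i = α_i − 1, so hospital i contributes w_i if α_i > 1, else 0.
α_i > 1 for i ∈ {2, 3, 4}; NE contributions (0, 8, 16, 11), G = 35.
W^NE = Σw_i − G^NE + (Σα_i)·G^NE = 42 + 4.8·35 = 210.
Planner: ∂(Σu_j)/∂c_i = Σα_j − 1 = 4.8 > 0, so everyone contributes w_i; G^SO = 42, W^SO = 42 + 4.8·42 = 243.6.
Deadweight loss = 33.6.

33.6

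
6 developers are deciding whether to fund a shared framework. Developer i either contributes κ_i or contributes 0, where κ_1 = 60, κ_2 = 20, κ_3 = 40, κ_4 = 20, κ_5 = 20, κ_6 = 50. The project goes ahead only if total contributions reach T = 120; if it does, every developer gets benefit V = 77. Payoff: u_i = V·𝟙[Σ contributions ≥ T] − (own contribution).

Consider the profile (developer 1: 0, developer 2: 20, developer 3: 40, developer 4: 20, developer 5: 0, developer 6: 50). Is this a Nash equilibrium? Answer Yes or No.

Yes

Total = 130 ≥ 120: provided.
Developer 1 (pledges 0, payoff 77): pledging 60 → total 190, payoff 17. No gain.
Developer 2 (pledges 20, payoff 57): dropping to 0 → total 110, payoff 0. No gain.
Developer 3 (pledges 40, payoff 37): dropping to 0 → total 90, payoff 0. No gain.
Developer 4 (pledges 20, payoff 57): dropping to 0 → total 110, payoff 0. No gain.
Developer 5 (pledges 0, payoff 77): pledging 20 → total 150, payoff 57. No gain.
Developer 6 (pledges 50, payoff 27): dropping to 0 → total 80, payoff 0. No gain.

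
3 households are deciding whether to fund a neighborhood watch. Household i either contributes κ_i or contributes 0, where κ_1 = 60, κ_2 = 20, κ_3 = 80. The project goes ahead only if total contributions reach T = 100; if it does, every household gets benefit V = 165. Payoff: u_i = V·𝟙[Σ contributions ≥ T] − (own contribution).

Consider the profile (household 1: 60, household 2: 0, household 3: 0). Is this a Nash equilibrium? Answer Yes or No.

Total = 60 < 100: not provided.
Household 1 (pledges 60, payoff -60): dropping to 0 → total 0, payoff 0. Profitable deviation.

No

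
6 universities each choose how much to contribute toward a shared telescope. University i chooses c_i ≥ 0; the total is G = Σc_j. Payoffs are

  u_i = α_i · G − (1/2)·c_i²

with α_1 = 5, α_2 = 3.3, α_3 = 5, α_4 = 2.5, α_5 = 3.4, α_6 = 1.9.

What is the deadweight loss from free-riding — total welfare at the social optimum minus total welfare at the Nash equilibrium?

University i's FOC: ∂u_i/∂c_i = α_i − c_i = 0, so c_i* = α_i.
NE contributions = (5, 3.3, 5, 2.5, 3.4, 1.9); G = 21.1.
W^NE = (Σα)·G − ½Σα_i² = 21.1² − ½·82.31 = 404.055.
Planner sets c_i = Σα_j = 21.1 for every i, so G^SO = 6·21.1 = 126.6.
W^SO = (Σα)·G^SO − ½·6·(Σα)² = (6/2)·21.1² = 1335.63.
Deadweight loss = W^SO − W^NE = 931.575.

931.575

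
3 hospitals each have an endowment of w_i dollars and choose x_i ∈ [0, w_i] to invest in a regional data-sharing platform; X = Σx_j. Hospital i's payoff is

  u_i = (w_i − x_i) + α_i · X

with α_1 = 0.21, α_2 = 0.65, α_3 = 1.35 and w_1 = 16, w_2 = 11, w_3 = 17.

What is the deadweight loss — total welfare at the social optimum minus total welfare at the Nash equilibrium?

∂u_i/∂x_i = α_i − 1, so hospital i contributes w_i if α_i > 1, else 0.
α_i > 1 for i ∈ {3}; NE contributions (0, 0, 17), X = 17.
W^NE = Σw_i − X^NE + (Σα_i)·X^NE = 44 + 1.21·17 = 64.57.
Planner: ∂(Σu_j)/∂x_i = Σα_j − 1 = 1.21 > 0, so everyone contributes w_i; X^SO = 44, W^SO = 44 + 1.21·44 = 97.24.
Deadweight loss = 32.67.

32.67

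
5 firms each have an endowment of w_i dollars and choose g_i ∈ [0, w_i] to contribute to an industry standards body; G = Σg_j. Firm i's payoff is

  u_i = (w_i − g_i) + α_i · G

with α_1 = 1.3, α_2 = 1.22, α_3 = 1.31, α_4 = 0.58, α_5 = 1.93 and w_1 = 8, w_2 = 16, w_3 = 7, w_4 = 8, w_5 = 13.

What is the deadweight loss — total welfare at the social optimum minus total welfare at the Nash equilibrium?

42.72

∂u_i/∂g_i = α_i − 1, so firm i contributes w_i if α_i > 1, else 0.
α_i > 1 for i ∈ {1, 2, 3, 5}; NE contributions (8, 16, 7, 0, 13), G = 44.
W^NE = Σw_i − G^NE + (Σα_i)·G^NE = 52 + 5.34·44 = 286.96.
Planner: ∂(Σu_j)/∂g_i = Σα_j − 1 = 5.34 > 0, so everyone contributes w_i; G^SO = 52, W^SO = 52 + 5.34·52 = 329.68.
Deadweight loss = 42.72.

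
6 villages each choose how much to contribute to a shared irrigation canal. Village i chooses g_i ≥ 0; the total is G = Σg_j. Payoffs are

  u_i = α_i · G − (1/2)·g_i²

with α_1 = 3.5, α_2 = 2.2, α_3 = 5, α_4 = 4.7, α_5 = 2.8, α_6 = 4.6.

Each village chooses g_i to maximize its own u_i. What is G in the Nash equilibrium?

Village i's FOC: ∂u_i/∂g_i = α_i − g_i = 0, so g_i* = α_i.
NE contributions = (3.5, 2.2, 5, 4.7, 2.8, 4.6); G = 22.8.

22.8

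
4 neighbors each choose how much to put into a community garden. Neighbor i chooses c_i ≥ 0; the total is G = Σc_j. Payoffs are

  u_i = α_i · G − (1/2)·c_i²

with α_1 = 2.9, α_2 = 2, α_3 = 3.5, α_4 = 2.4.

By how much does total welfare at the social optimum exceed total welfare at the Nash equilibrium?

Neighbor i's FOC: ∂u_i/∂c_i = α_i − c_i = 0, so c_i* = α_i.
NE contributions = (2.9, 2, 3.5, 2.4); G = 10.8.
W^NE = (Σα)·G − ½Σα_i² = 10.8² − ½·30.42 = 101.43.
Planner sets c_i = Σα_j = 10.8 for every i, so G^SO = 4·10.8 = 43.2.
W^SO = (Σα)·G^SO − ½·4·(Σα)² = (4/2)·10.8² = 233.28.
Deadweight loss = W^SO − W^NE = 131.85.

131.85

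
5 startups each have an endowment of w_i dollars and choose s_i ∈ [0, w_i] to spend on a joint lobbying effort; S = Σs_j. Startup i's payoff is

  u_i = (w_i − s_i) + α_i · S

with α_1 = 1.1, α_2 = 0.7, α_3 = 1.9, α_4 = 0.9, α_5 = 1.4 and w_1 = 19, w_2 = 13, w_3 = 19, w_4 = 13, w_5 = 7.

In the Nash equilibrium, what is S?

45

∂u_i/∂s_i = α_i − 1, so startup i contributes w_i if α_i > 1, else 0.
α_i > 1 for i ∈ {1, 3, 5}; NE contributions (19, 0, 19, 0, 7), S = 45.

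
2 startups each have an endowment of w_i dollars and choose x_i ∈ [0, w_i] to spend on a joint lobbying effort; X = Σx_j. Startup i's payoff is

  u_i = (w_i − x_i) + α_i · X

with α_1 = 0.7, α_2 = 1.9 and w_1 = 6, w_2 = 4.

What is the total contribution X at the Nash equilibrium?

4

∂u_i/∂x_i = α_i − 1, so startup i contributes w_i if α_i > 1, else 0.
α_i > 1 for i ∈ {2}; NE contributions (0, 4), X = 4.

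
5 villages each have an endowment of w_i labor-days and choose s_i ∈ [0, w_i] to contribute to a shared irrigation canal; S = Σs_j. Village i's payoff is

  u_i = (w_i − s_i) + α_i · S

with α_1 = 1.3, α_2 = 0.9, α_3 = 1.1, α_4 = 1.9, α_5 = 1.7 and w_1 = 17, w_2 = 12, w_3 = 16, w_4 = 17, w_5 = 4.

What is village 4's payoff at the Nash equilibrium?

102.6

∂u_i/∂s_i = α_i − 1, so village i contributes w_i if α_i > 1, else 0.
α_i > 1 for i ∈ {1, 3, 4, 5}; NE contributions (17, 0, 16, 17, 4), S = 54.
u_4 = (17 − 17) + 1.9·54 = 102.6.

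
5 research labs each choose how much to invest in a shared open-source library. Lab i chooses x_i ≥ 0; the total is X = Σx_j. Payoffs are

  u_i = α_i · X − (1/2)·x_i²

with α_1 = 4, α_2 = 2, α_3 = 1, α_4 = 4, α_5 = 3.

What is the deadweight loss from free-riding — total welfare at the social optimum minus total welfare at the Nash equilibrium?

317

Lab i's FOC: ∂u_i/∂x_i = α_i − x_i = 0, so x_i* = α_i.
NE contributions = (4, 2, 1, 4, 3); X = 14.
W^NE = (Σα)·X − ½Σα_i² = 14² − ½·46 = 173.
Planner sets x_i = Σα_j = 14 for every i, so X^SO = 5·14 = 70.
W^SO = (Σα)·X^SO − ½·5·(Σα)² = (5/2)·14² = 490.
Deadweight loss = W^SO − W^NE = 317.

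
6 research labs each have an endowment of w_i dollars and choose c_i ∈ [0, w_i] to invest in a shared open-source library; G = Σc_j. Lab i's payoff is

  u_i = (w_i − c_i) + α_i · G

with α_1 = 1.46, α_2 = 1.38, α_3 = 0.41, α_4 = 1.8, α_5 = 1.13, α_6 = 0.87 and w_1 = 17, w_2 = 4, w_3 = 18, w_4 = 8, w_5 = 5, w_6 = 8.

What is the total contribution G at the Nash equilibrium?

∂u_i/∂c_i = α_i − 1, so lab i contributes w_i if α_i > 1, else 0.
α_i > 1 for i ∈ {1, 2, 4, 5}; NE contributions (17, 4, 0, 8, 5, 0), G = 34.

34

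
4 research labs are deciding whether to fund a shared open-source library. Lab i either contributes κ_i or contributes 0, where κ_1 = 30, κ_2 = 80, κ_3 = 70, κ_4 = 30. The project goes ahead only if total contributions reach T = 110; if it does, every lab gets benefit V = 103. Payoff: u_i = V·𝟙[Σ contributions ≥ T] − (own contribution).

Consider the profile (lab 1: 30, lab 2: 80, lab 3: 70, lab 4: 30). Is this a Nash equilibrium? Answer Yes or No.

No

Total = 210 ≥ 110: provided.
Lab 1 (pledges 30, payoff 73): dropping to 0 → total 180, payoff 103. Profitable deviation.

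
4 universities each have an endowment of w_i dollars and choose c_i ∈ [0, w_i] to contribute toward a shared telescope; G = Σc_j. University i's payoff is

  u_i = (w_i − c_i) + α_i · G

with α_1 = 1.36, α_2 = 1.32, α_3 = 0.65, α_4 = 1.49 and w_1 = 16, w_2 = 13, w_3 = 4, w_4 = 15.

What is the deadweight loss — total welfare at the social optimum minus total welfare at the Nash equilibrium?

∂u_i/∂c_i = α_i − 1, so university i contributes w_i if α_i > 1, else 0.
α_i > 1 for i ∈ {1, 2, 4}; NE contributions (16, 13, 0, 15), G = 44.
W^NE = Σw_i − G^NE + (Σα_i)·G^NE = 48 + 3.82·44 = 216.08.
Planner: ∂(Σu_j)/∂c_i = Σα_j − 1 = 3.82 > 0, so everyone contributes w_i; G^SO = 48, W^SO = 48 + 3.82·48 = 231.36.
Deadweight loss = 15.28.

15.28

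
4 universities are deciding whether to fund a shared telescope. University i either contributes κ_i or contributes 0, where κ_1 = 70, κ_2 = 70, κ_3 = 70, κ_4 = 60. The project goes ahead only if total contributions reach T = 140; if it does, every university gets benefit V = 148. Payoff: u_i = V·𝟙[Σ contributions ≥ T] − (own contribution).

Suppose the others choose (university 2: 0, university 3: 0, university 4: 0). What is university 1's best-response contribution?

0

Others' total = 0. Even contributing 70 gives 70 < 140: no benefit either way.
Best response: 0.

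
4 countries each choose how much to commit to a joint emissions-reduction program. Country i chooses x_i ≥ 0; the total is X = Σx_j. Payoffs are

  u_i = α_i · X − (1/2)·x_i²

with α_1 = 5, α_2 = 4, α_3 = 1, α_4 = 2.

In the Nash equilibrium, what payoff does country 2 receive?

40

Country i's FOC: ∂u_i/∂x_i = α_i − x_i = 0, so x_i* = α_i.
NE contributions = (5, 4, 1, 2); X = 12.
u_2 = α_2·X − ½·(x_2)² = 4·12 − ½·4² = 40.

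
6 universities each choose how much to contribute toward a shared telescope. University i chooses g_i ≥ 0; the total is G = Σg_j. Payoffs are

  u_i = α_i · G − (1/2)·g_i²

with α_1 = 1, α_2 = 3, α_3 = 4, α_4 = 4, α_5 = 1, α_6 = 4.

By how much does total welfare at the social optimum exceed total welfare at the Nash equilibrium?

University i's FOC: ∂u_i/∂g_i = α_i − g_i = 0, so g_i* = α_i.
NE contributions = (1, 3, 4, 4, 1, 4); G = 17.
W^NE = (Σα)·G − ½Σα_i² = 17² − ½·59 = 259.5.
Planner sets g_i = Σα_j = 17 for every i, so G^SO = 6·17 = 102.
W^SO = (Σα)·G^SO − ½·6·(Σα)² = (6/2)·17² = 867.
Deadweight loss = W^SO − W^NE = 607.5.

607.5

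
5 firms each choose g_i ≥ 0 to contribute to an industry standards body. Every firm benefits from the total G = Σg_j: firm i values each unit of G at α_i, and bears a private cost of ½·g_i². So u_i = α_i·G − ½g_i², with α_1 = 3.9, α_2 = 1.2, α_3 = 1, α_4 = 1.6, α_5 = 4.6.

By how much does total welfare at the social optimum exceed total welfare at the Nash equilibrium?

Firm i's FOC: ∂u_i/∂g_i = α_i − g_i = 0, so g_i* = α_i.
NE contributions = (3.9, 1.2, 1, 1.6, 4.6); G = 12.3.
W^NE = (Σα)·G − ½Σα_i² = 12.3² − ½·41.37 = 130.605.
Planner sets g_i = Σα_j = 12.3 for every i, so G^SO = 5·12.3 = 61.5.
W^SO = (Σα)·G^SO − ½·5·(Σα)² = (5/2)·12.3² = 378.225.
Deadweight loss = W^SO − W^NE = 247.62.

247.62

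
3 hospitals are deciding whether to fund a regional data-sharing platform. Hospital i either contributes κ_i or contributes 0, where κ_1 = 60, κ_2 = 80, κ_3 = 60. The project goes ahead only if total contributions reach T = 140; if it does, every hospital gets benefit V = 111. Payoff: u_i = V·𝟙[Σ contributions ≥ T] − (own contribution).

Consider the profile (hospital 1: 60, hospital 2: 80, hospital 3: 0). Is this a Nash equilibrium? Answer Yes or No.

Yes

Total = 140 ≥ 140: provided.
Hospital 1 (pledges 60, payoff 51): dropping to 0 → total 80, payoff 0. No gain.
Hospital 2 (pledges 80, payoff 31): dropping to 0 → total 60, payoff 0. No gain.
Hospital 3 (pledges 0, payoff 111): pledging 60 → total 200, payoff 51. No gain.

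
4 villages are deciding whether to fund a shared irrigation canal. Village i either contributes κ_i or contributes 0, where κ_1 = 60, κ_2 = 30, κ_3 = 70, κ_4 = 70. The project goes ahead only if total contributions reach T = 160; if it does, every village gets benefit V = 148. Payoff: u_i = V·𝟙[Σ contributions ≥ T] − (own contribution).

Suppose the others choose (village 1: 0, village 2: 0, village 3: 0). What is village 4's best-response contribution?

0

Others' total = 0. Even contributing 70 gives 70 < 160: no benefit either way.
Best response: 0.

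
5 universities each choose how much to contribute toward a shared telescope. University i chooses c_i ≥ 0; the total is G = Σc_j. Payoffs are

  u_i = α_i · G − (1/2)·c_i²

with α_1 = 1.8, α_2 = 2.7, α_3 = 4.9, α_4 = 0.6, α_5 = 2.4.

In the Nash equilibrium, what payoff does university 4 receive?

University i's FOC: ∂u_i/∂c_i = α_i − c_i = 0, so c_i* = α_i.
NE contributions = (1.8, 2.7, 4.9, 0.6, 2.4); G = 12.4.
u_4 = α_4·G − ½·(c_4)² = 0.6·12.4 − ½·0.6² = 7.26.

7.26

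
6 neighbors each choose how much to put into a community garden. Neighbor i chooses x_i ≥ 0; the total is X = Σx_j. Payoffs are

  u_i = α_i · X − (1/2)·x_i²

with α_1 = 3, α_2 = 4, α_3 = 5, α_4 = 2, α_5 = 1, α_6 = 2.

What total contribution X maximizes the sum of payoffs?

Planner FOC: ∂(Σu_j)/∂x_i = (Σα_j) − x_i = 0, so x_i^SO = Σα_j = 17 for every i; X^SO = 102.

102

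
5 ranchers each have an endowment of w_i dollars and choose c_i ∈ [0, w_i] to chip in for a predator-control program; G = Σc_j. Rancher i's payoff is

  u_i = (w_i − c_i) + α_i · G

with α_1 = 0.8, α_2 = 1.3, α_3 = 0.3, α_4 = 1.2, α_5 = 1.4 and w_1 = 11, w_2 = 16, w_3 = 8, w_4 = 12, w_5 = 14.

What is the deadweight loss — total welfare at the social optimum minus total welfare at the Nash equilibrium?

∂u_i/∂c_i = α_i − 1, so rancher i contributes w_i if α_i > 1, else 0.
α_i > 1 for i ∈ {2, 4, 5}; NE contributions (0, 16, 0, 12, 14), G = 42.
W^NE = Σw_i − G^NE + (Σα_i)·G^NE = 61 + 4·42 = 229.
Planner: ∂(Σu_j)/∂c_i = Σα_j − 1 = 4 > 0, so everyone contributes w_i; G^SO = 61, W^SO = 61 + 4·61 = 305.
Deadweight loss = 76.

76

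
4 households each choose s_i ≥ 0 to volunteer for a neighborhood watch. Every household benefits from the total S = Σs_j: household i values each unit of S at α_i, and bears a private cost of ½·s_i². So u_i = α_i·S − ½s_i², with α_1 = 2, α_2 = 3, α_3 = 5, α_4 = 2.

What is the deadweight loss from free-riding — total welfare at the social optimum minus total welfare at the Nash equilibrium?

Household i's FOC: ∂u_i/∂s_i = α_i − s_i = 0, so s_i* = α_i.
NE contributions = (2, 3, 5, 2); S = 12.
W^NE = (Σα)·S − ½Σα_i² = 12² − ½·42 = 123.
Planner sets s_i = Σα_j = 12 for every i, so S^SO = 4·12 = 48.
W^SO = (Σα)·S^SO − ½·4·(Σα)² = (4/2)·12² = 288.
Deadweight loss = W^SO − W^NE = 165.

165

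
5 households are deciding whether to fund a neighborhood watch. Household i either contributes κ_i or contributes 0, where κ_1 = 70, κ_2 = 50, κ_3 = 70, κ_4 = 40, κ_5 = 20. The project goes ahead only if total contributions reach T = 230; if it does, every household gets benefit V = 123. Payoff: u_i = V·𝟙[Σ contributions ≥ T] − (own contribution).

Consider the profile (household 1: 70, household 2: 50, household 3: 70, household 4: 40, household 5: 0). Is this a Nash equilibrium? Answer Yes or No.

Total = 230 ≥ 230: provided.
Household 1 (pledges 70, payoff 53): dropping to 0 → total 160, payoff 0. No gain.
Household 2 (pledges 50, payoff 73): dropping to 0 → total 180, payoff 0. No gain.
Household 3 (pledges 70, payoff 53): dropping to 0 → total 160, payoff 0. No gain.
Household 4 (pledges 40, payoff 83): dropping to 0 → total 190, payoff 0. No gain.
Household 5 (pledges 0, payoff 123): pledging 20 → total 250, payoff 103. No gain.

Yes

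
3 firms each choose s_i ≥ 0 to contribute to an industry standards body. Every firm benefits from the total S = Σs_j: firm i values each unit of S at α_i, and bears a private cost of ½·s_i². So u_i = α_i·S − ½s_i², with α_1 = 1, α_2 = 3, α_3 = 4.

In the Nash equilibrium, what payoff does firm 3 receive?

24

Firm i's FOC: ∂u_i/∂s_i = α_i − s_i = 0, so s_i* = α_i.
NE contributions = (1, 3, 4); S = 8.
u_3 = α_3·S − ½·(s_3)² = 4·8 − ½·4² = 24.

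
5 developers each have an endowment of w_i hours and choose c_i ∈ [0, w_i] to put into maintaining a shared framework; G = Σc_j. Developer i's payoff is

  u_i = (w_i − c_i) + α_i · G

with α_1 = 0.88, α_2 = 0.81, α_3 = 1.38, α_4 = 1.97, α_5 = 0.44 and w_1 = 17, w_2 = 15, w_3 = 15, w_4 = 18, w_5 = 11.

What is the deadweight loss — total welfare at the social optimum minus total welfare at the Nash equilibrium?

∂u_i/∂c_i = α_i − 1, so developer i contributes w_i if α_i > 1, else 0.
α_i > 1 for i ∈ {3, 4}; NE contributions (0, 0, 15, 18, 0), G = 33.
W^NE = Σw_i − G^NE + (Σα_i)·G^NE = 76 + 4.48·33 = 223.84.
Planner: ∂(Σu_j)/∂c_i = Σα_j − 1 = 4.48 > 0, so everyone contributes w_i; G^SO = 76, W^SO = 76 + 4.48·76 = 416.48.
Deadweight loss = 192.64.

192.64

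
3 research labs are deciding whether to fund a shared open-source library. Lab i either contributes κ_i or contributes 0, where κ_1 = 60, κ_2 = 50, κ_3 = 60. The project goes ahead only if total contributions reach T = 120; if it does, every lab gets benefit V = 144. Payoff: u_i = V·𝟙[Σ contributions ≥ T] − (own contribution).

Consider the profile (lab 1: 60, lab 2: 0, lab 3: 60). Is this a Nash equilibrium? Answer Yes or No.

Yes

Total = 120 ≥ 120: provided.
Lab 1 (pledges 60, payoff 84): dropping to 0 → total 60, payoff 0. No gain.
Lab 2 (pledges 0, payoff 144): pledging 50 → total 170, payoff 94. No gain.
Lab 3 (pledges 60, payoff 84): dropping to 0 → total 60, payoff 0. No gain.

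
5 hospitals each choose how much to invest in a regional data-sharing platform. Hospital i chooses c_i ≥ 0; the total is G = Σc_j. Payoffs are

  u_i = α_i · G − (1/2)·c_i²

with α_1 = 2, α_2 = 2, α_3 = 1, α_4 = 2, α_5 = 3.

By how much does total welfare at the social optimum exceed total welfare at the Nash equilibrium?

Hospital i's FOC: ∂u_i/∂c_i = α_i − c_i = 0, so c_i* = α_i.
NE contributions = (2, 2, 1, 2, 3); G = 10.
W^NE = (Σα)·G − ½Σα_i² = 10² − ½·22 = 89.
Planner sets c_i = Σα_j = 10 for every i, so G^SO = 5·10 = 50.
W^SO = (Σα)·G^SO − ½·5·(Σα)² = (5/2)·10² = 250.
Deadweight loss = W^SO − W^NE = 161.

161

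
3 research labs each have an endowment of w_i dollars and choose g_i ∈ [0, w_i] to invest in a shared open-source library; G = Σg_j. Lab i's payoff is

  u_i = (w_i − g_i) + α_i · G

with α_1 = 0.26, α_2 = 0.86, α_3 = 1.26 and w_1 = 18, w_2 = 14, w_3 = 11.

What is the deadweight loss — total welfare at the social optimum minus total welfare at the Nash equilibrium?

∂u_i/∂g_i = α_i − 1, so lab i contributes w_i if α_i > 1, else 0.
α_i > 1 for i ∈ {3}; NE contributions (0, 0, 11), G = 11.
W^NE = Σw_i − G^NE + (Σα_i)·G^NE = 43 + 1.38·11 = 58.18.
Planner: ∂(Σu_j)/∂g_i = Σα_j − 1 = 1.38 > 0, so everyone contributes w_i; G^SO = 43, W^SO = 43 + 1.38·43 = 102.34.
Deadweight loss = 44.16.

44.16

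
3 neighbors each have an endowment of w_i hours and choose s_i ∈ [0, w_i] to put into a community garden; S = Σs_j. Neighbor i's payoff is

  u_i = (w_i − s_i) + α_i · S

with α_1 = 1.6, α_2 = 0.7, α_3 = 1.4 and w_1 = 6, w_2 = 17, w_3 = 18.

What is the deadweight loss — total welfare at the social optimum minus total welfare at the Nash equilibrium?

∂u_i/∂s_i = α_i − 1, so neighbor i contributes w_i if α_i > 1, else 0.
α_i > 1 for i ∈ {1, 3}; NE contributions (6, 0, 18), S = 24.
W^NE = Σw_i − S^NE + (Σα_i)·S^NE = 41 + 2.7·24 = 105.8.
Planner: ∂(Σu_j)/∂s_i = Σα_j − 1 = 2.7 > 0, so everyone contributes w_i; S^SO = 41, W^SO = 41 + 2.7·41 = 151.7.
Deadweight loss = 45.9.

45.9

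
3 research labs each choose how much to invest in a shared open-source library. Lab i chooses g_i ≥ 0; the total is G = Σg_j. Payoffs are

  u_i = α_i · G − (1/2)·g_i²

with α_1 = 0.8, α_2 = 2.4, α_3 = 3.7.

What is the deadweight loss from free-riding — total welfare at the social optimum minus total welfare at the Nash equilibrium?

Lab i's FOC: ∂u_i/∂g_i = α_i − g_i = 0, so g_i* = α_i.
NE contributions = (0.8, 2.4, 3.7); G = 6.9.
W^NE = (Σα)·G − ½Σα_i² = 6.9² − ½·20.09 = 37.565.
Planner sets g_i = Σα_j = 6.9 for every i, so G^SO = 3·6.9 = 20.7.
W^SO = (Σα)·G^SO − ½·3·(Σα)² = (3/2)·6.9² = 71.415.
Deadweight loss = W^SO − W^NE = 33.85.

33.85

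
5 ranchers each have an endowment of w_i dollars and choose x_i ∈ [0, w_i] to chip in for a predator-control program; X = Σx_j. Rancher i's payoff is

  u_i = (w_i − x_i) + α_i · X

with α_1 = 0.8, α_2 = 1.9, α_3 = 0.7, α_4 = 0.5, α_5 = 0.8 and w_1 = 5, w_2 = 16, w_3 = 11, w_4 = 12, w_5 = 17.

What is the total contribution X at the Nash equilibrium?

16

∂u_i/∂x_i = α_i − 1, so rancher i contributes w_i if α_i > 1, else 0.
α_i > 1 for i ∈ {2}; NE contributions (0, 16, 0, 0, 0), X = 16.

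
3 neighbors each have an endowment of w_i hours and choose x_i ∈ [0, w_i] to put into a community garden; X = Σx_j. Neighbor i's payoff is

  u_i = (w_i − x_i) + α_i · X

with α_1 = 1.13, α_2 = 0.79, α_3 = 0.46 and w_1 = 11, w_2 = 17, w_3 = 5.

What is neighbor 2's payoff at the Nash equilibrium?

∂u_i/∂x_i = α_i − 1, so neighbor i contributes w_i if α_i > 1, else 0.
α_i > 1 for i ∈ {1}; NE contributions (11, 0, 0), X = 11.
u_2 = (17 − 0) + 0.79·11 = 25.69.

25.69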